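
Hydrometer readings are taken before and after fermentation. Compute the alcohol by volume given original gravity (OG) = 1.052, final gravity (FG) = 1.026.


ABV = (OG − FG) · 131.25
ABV = (1.052 − 1.026) · 131.25

3.4125 % ABV


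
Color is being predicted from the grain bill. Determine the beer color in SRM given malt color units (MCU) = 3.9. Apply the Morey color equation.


SRM = 1.4922 · MCU^0.6859
SRM = 1.4922 · 3.9^0.6859

3.7952 SRM


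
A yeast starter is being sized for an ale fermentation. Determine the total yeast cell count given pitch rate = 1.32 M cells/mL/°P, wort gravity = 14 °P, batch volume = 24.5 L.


cells (billions) = rate · V_L · °P
cells = 1.32 · 24.5 · 14

452.7600 billion cells


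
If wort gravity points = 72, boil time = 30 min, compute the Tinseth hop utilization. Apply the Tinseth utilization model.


U = 1.65·0.000125^(GP/1000) · (1 − e^(−0.04·t))/4.15
bigness = 1.65·0.000125^(72/1000) = 0.8639
boil_factor = (1 − e^(−0.04·30))/4.15 = 0.1684
U = 0.8639 · 0.1684

0.1455


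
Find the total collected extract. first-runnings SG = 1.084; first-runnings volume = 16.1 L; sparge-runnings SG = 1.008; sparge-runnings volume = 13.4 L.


total = Σ (SG_i − 1)·1000·V_i
first = (1.084 − 1)·1000·16.1 = 1352.4000
sparge = (1.008 − 1)·1000·13.4 = 107.2000
total = 1352.4000 + 107.2000

1459.6000 gravity·L


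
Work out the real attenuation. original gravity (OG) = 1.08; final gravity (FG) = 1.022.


AA = (OG−FG)/(OG−1)·100;  RA = AA·0.8192
AA = (1.08 − 1.022)/(1.08 − 1)·100 = 72.5000
RA = 72.5000·0.8192

59.3920 %


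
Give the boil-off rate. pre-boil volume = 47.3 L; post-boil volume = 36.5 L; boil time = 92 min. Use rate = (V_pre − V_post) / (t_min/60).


rate = (47.3 − 36.5) / (92/60)

7.0435 L/hr


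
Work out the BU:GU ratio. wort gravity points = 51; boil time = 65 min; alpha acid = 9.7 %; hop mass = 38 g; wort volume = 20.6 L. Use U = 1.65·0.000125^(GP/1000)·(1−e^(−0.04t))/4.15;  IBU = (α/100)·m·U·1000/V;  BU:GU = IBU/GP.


U = 1.65·0.000125^(51/1000)·(1−e^(−0.04·65))/4.15 = 0.2327
IBU = (9.7/100)·38·0.2327·1000/20.6 = 41.6437
BU:GU = 41.6437/51

0.8165


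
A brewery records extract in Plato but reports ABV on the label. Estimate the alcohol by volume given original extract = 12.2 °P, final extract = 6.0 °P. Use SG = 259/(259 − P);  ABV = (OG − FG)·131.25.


OG = 259/(259 − 12.2) = 1.0494
FG = 259/(259 − 6.0) = 1.0237
ABV = (1.0494 − 1.0237)·131.25

3.3754 % ABV


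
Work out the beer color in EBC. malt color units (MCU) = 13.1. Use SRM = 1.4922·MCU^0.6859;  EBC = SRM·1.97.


SRM = 1.4922·13.1^0.6859 = 8.7129
EBC = 8.7129·1.97

17.1644 EBC


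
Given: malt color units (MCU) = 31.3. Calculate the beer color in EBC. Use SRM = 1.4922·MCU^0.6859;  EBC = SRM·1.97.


SRM = 1.4922·31.3^0.6859 = 15.8351
EBC = 15.8351·1.97

31.1952 EBC


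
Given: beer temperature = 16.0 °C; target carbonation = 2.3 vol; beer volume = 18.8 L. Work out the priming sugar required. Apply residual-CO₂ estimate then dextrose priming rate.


residual = 14.695·(0.01821 + 0.09011·e^(−0.04·T));  sugar = (target − residual)·4.0·V
residual = 14.695·(0.01821 + 0.09011·e^(−0.04·16.0)) = 0.9658
sugar = (2.3 − 0.9658)·4.0·18.8

100.3304 g


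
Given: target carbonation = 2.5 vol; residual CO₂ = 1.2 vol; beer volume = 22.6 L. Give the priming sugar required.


sugar = (target − residual)·4.0·V
sugar = (2.5 − 1.2)·4.0·22.6

117.5200 g


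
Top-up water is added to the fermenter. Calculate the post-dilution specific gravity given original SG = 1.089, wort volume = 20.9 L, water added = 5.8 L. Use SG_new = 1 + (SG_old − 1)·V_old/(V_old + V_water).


pts = (1.089 − 1)·1000·20.9/(20.9 + 5.8) = 69.6667
SG_new = 1 + 69.6667/1000

1.0697


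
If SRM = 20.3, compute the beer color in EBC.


EBC = SRM · 1.97
EBC = 20.3 · 1.97

39.9910 EBC


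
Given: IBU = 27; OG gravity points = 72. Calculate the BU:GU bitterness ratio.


BU:GU = IBU / OG_points
BU:GU = 27 / 72

0.3750


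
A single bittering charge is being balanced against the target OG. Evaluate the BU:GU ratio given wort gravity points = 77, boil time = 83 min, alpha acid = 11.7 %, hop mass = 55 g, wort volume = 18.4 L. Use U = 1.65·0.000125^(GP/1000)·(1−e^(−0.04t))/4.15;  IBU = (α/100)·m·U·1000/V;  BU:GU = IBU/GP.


U = 1.65·0.000125^(77/1000)·(1−e^(−0.04·83))/4.15 = 0.1918
IBU = (11.7/100)·55·0.1918·1000/18.4 = 67.0868
BU:GU = 67.0868/77

0.8713


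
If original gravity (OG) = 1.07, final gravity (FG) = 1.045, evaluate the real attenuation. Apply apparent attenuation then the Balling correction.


AA = (OG−FG)/(OG−1)·100;  RA = AA·0.8192
AA = (1.07 − 1.045)/(1.07 − 1)·100 = 35.7143
RA = 35.7143·0.8192

29.2571 %


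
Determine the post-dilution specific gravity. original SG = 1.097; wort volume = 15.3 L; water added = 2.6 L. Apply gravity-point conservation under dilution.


SG_new = 1 + (SG_old − 1)·V_old/(V_old + V_water)
pts = (1.097 − 1)·1000·15.3/(15.3 + 2.6) = 82.9106
SG_new = 1 + 82.9106/1000

1.0829


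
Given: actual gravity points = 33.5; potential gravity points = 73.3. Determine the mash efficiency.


efficiency = actual / potential × 100
efficiency = 33.5 / 73.3 × 100

45.7026 %


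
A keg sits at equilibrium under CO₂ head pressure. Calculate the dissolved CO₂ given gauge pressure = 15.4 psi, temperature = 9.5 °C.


vols = (P + 14.695)·(0.01821 + 0.09011·e^(−0.04·T))
vols = (15.4 + 14.695)·(0.01821 + 0.09011·e^(−0.04·9.5))

2.4026 volumes


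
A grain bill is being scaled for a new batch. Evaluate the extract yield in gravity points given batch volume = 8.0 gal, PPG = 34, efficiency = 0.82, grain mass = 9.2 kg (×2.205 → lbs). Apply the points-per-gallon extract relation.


points = lbs × PPG × eff / vol
lbs = 9.2 × 2.205 = 20.2860
points = 20.2860 × 34 × 0.82 / 8.0

70.6967 points


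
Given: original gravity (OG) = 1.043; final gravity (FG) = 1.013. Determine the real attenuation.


AA = (OG−FG)/(OG−1)·100;  RA = AA·0.8192
AA = (1.043 − 1.013)/(1.043 − 1)·100 = 69.7674
RA = 69.7674·0.8192

57.1535 %


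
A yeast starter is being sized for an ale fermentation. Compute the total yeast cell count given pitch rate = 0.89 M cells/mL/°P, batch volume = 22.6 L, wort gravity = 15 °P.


cells (billions) = rate · V_L · °P
cells = 0.89 · 22.6 · 15

301.7100 billion cells


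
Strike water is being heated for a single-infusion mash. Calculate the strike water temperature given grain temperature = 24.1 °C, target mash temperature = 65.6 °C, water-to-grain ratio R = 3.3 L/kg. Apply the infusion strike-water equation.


T_strike = (0.41/R)·(T_mash − T_grain) + T_mash
T_strike = (0.41/3.3)·(65.6 − 24.1) + 65.6

70.7561 °C


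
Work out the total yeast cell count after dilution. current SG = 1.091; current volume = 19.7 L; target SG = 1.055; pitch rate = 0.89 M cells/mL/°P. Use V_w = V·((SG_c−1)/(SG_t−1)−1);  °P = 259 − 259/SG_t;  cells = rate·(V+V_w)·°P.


V_w = 19.7·((1.091−1)/(1.055−1)−1) = 12.8945
V_final = 19.7 + 12.8945 = 32.5945
°P = 259 − 259/1.055 = 13.5024
cells = 0.89·32.5945·13.5024

391.6922 billion cells


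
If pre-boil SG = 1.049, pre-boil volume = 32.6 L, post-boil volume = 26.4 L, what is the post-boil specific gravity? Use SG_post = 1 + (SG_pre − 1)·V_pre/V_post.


pts_pre = (1.049 − 1)·1000 = 49.0000
pts_post = 49.0000·32.6/26.4 = 60.5076
SG_post = 1 + 60.5076/1000

1.0605


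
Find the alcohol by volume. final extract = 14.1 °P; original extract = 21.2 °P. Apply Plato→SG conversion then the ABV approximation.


SG = 259/(259 − P);  ABV = (OG − FG)·131.25
OG = 259/(259 − 21.2) = 1.0892
FG = 259/(259 − 14.1) = 1.0576
ABV = (1.0892 − 1.0576)·131.25

4.1444 % ABV


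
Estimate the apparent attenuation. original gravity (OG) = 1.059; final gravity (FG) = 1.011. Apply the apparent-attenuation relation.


AA = (OG − FG)/(OG − 1) · 100
AA = (1.059 − 1.011)/(1.059 − 1) · 100

81.3559 %


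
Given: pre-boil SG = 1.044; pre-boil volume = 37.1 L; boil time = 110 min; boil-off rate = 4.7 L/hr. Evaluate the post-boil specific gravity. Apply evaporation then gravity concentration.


V_post = V_pre − rate·(t/60);  SG_post = 1 + (SG_pre−1)·V_pre/V_post
V_post = 37.1 − 4.7·(110/60) = 28.4833
SG_post = 1 + (1.044 − 1)·37.1/28.4833

1.0573


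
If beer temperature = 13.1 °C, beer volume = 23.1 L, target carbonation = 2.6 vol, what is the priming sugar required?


residual = 14.695·(0.01821 + 0.09011·e^(−0.04·T));  sugar = (target − residual)·4.0·V
residual = 14.695·(0.01821 + 0.09011·e^(−0.04·13.1)) = 1.0517
sugar = (2.6 − 1.0517)·4.0·23.1

143.0632 g


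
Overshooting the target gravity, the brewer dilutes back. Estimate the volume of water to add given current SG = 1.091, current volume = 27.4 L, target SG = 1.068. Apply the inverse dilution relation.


V_water = V·((SG_curr − 1)/(SG_target − 1) − 1)
V_water = 27.4·((1.091 − 1)/(1.068 − 1) − 1)

9.2676 L


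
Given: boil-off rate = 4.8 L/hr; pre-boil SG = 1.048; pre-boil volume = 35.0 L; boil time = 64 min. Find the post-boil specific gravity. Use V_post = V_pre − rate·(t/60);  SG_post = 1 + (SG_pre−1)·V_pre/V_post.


V_post = 35.0 − 4.8·(64/60) = 29.8800
SG_post = 1 + (1.048 − 1)·35.0/29.8800

1.0562


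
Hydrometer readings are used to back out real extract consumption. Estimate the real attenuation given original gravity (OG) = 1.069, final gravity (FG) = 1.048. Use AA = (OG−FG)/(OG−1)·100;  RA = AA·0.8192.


AA = (1.069 − 1.048)/(1.069 − 1)·100 = 30.4348
RA = 30.4348·0.8192

24.9322 %


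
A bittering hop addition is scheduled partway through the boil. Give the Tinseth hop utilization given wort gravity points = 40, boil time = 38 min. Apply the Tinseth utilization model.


U = 1.65·0.000125^(GP/1000) · (1 − e^(−0.04·t))/4.15
bigness = 1.65·0.000125^(40/1000) = 1.1518
boil_factor = (1 − e^(−0.04·38))/4.15 = 0.1883
U = 1.1518 · 0.1883

0.2168


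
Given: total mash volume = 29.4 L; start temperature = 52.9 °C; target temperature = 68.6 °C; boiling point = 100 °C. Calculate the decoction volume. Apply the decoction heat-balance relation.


V_dec = V_total·(T_target − T_start)/(T_boil − T_start)
V_dec = 29.4·(68.6 − 52.9)/(100 − 52.9)

9.8000 L


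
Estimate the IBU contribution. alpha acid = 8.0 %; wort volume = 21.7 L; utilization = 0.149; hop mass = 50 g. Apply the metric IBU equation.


IBU = (α/100)·mass·U·1000 / V
IBU = (8.0/100)·50·0.149·1000 / 21.7

27.4654 IBU


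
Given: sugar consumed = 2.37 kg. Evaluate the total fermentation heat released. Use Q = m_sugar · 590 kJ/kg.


Q = 2.37 · 590

1398.3000 kJ


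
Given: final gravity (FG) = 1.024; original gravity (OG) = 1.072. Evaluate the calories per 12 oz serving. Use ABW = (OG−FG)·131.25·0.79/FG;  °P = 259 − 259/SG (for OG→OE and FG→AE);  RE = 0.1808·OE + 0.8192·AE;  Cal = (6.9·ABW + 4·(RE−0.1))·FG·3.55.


ABW = (1.072 − 1.024)·131.25·0.79/1.024 = 4.8604
OE = 259 − 259/1.072 = 17.3955 °P
AE = 259 − 259/1.024 = 6.0703 °P
RE = 0.1808·17.3955 + 0.8192·6.0703 = 8.1179 °P
Cal = (6.9·4.8604 + 4·(8.1179−0.1))·1.024·3.55

238.4984 kcal


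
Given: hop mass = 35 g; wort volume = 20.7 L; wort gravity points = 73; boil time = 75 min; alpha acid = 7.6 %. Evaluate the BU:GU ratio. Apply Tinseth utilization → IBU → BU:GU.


U = 1.65·0.000125^(GP/1000)·(1−e^(−0.04t))/4.15;  IBU = (α/100)·m·U·1000/V;  BU:GU = IBU/GP
U = 1.65·0.000125^(73/1000)·(1−e^(−0.04·75))/4.15 = 0.1960
IBU = (7.6/100)·35·0.1960·1000/20.7 = 25.1908
BU:GU = 25.1908/73

0.3451


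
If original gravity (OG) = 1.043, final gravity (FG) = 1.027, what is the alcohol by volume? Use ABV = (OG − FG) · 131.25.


ABV = (1.043 − 1.027) · 131.25

2.1000 % ABV


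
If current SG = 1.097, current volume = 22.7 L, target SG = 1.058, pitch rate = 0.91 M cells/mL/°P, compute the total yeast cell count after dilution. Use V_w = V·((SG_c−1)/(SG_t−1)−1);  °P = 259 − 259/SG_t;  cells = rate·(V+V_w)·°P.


V_w = 22.7·((1.097−1)/(1.058−1)−1) = 15.2638
V_final = 22.7 + 15.2638 = 37.9638
°P = 259 − 259/1.058 = 14.1985
cells = 0.91·37.9638·14.1985

490.5159 billion cells


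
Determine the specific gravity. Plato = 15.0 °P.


SG = 259/(259 − P)
SG = 259/(259 − 15.0)

1.0615


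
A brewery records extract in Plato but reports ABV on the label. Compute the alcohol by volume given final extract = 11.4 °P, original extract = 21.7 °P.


SG = 259/(259 − P);  ABV = (OG − FG)·131.25
OG = 259/(259 − 21.7) = 1.0914
FG = 259/(259 − 11.4) = 1.0460
ABV = (1.0914 − 1.0460)·131.25

5.9592 % ABV


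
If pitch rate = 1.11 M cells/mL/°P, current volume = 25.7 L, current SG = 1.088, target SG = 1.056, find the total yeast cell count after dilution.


V_w = V·((SG_c−1)/(SG_t−1)−1);  °P = 259 − 259/SG_t;  cells = rate·(V+V_w)·°P
V_w = 25.7·((1.088−1)/(1.056−1)−1) = 14.6857
V_final = 25.7 + 14.6857 = 40.3857
°P = 259 − 259/1.056 = 13.7348
cells = 1.11·40.3857·13.7348

615.7078 billion cells


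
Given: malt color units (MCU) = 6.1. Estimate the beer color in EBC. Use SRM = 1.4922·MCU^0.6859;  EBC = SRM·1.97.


SRM = 1.4922·6.1^0.6859 = 5.1580
EBC = 5.1580·1.97

10.1613 EBC


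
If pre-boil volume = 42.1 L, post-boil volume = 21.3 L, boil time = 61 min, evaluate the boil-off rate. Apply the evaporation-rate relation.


rate = (V_pre − V_post) / (t_min/60)
rate = (42.1 − 21.3) / (61/60)

20.4590 L/hr


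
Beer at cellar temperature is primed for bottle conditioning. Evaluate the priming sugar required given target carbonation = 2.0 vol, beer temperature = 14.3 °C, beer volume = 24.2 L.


residual = 14.695·(0.01821 + 0.09011·e^(−0.04·T));  sugar = (target − residual)·4.0·V
residual = 14.695·(0.01821 + 0.09011·e^(−0.04·14.3)) = 1.0149
sugar = (2.0 − 1.0149)·4.0·24.2

95.3529 g


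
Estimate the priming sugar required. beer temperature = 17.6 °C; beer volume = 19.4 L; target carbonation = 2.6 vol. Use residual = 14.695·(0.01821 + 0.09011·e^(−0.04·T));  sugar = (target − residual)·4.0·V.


residual = 14.695·(0.01821 + 0.09011·e^(−0.04·17.6)) = 0.9225
sugar = (2.6 − 0.9225)·4.0·19.4

130.1715 g


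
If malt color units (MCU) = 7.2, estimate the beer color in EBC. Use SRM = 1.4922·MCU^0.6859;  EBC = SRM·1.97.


SRM = 1.4922·7.2^0.6859 = 5.7792
EBC = 5.7792·1.97

11.3851 EBC


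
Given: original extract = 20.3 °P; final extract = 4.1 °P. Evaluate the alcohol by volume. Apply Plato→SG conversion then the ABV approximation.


SG = 259/(259 − P);  ABV = (OG − FG)·131.25
OG = 259/(259 − 20.3) = 1.0850
FG = 259/(259 − 4.1) = 1.0161
ABV = (1.0850 − 1.0161)·131.25

9.0509 % ABV


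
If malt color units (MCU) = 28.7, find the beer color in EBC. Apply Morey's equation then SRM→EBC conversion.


SRM = 1.4922·MCU^0.6859;  EBC = SRM·1.97
SRM = 1.4922·28.7^0.6859 = 14.9207
EBC = 14.9207·1.97

29.3937 EBC


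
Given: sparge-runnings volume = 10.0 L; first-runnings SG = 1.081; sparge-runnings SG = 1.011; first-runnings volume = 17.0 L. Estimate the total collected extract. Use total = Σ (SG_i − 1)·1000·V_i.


first = (1.081 − 1)·1000·17.0 = 1377.0000
sparge = (1.011 − 1)·1000·10.0 = 110.0000
total = 1377.0000 + 110.0000

1487.0000 gravity·L


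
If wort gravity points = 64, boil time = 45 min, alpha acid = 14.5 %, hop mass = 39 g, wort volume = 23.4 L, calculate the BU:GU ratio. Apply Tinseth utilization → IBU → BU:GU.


U = 1.65·0.000125^(GP/1000)·(1−e^(−0.04t))/4.15;  IBU = (α/100)·m·U·1000/V;  BU:GU = IBU/GP
U = 1.65·0.000125^(64/1000)·(1−e^(−0.04·45))/4.15 = 0.1867
IBU = (14.5/100)·39·0.1867·1000/23.4 = 45.1217
BU:GU = 45.1217/64

0.7050


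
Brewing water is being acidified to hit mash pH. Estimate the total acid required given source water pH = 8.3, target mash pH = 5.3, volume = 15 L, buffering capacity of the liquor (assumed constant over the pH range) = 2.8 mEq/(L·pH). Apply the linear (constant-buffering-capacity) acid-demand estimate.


acid = buffering capacity · (pH_source − pH_target) · V
acid = 2.8 · (8.3 − 5.3) · 15

126.0000 mEq


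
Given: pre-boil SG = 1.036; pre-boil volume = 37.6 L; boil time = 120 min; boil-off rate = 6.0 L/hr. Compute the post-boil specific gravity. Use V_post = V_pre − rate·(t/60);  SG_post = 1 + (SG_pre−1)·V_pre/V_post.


V_post = 37.6 − 6.0·(120/60) = 25.6000
SG_post = 1 + (1.036 − 1)·37.6/25.6000

1.0529


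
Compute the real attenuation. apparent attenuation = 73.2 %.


RA = AA · 0.8192
RA = 73.2 · 0.8192

59.9654 %


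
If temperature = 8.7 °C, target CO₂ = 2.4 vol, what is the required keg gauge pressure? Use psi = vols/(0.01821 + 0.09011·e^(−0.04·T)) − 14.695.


psi = 2.4/(0.01821 + 0.09011·e^(−0.04·8.7)) − 14.695

14.6317 psi


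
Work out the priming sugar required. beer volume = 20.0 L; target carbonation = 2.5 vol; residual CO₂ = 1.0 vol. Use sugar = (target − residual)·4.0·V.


sugar = (2.5 − 1.0)·4.0·20.0

120.0000 g


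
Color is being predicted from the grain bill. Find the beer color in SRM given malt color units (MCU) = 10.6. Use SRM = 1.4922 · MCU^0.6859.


SRM = 1.4922 · 10.6^0.6859

7.5350 SRM


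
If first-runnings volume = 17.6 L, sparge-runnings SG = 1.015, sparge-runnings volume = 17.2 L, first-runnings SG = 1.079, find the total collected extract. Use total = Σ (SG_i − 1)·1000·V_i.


first = (1.079 − 1)·1000·17.6 = 1390.4000
sparge = (1.015 − 1)·1000·17.2 = 258.0000
total = 1390.4000 + 258.0000

1648.4000 gravity·L


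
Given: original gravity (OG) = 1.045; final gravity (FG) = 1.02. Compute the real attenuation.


AA = (OG−FG)/(OG−1)·100;  RA = AA·0.8192
AA = (1.045 − 1.02)/(1.045 − 1)·100 = 55.5556
RA = 55.5556·0.8192

45.5111 %


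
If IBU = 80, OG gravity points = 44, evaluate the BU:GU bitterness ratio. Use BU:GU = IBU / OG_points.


BU:GU = 80 / 44

1.8182


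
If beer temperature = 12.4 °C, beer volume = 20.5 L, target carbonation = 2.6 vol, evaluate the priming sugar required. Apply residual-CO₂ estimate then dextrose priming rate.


residual = 14.695·(0.01821 + 0.09011·e^(−0.04·T));  sugar = (target − residual)·4.0·V
residual = 14.695·(0.01821 + 0.09011·e^(−0.04·12.4)) = 1.0740
sugar = (2.6 − 1.0740)·4.0·20.5

125.1351 g


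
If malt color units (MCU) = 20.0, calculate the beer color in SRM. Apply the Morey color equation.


SRM = 1.4922 · MCU^0.6859
SRM = 1.4922 · 20.0^0.6859

11.6467 SRM


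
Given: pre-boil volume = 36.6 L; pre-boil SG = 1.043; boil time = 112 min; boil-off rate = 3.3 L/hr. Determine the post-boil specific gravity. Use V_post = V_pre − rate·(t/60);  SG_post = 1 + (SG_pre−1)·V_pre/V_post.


V_post = 36.6 − 3.3·(112/60) = 30.4400
SG_post = 1 + (1.043 − 1)·36.6/30.4400

1.0517


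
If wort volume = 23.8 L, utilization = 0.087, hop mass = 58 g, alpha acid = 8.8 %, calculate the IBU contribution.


IBU = (α/100)·mass·U·1000 / V
IBU = (8.8/100)·58·0.087·1000 / 23.8

18.6575 IBU


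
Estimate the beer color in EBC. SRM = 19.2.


EBC = SRM · 1.97
EBC = 19.2 · 1.97

37.8240 EBC


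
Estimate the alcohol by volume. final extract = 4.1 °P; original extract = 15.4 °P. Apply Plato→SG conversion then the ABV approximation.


SG = 259/(259 − P);  ABV = (OG − FG)·131.25
OG = 259/(259 − 15.4) = 1.0632
FG = 259/(259 − 4.1) = 1.0161
ABV = (1.0632 − 1.0161)·131.25

6.1863 % ABV


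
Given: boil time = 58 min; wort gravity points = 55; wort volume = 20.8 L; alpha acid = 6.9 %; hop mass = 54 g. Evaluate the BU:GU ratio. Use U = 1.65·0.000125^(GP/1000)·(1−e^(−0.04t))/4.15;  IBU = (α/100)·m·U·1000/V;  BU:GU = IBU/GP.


U = 1.65·0.000125^(55/1000)·(1−e^(−0.04·58))/4.15 = 0.2187
IBU = (6.9/100)·54·0.2187·1000/20.8 = 39.1760
BU:GU = 39.1760/55

0.7123


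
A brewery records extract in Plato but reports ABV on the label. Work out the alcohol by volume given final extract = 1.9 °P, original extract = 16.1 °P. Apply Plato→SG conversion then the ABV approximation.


SG = 259/(259 − P);  ABV = (OG − FG)·131.25
OG = 259/(259 − 16.1) = 1.0663
FG = 259/(259 − 1.9) = 1.0074
ABV = (1.0663 − 1.0074)·131.25

7.7296 % ABV


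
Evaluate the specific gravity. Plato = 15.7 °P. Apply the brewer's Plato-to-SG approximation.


SG = 259/(259 − P)
SG = 259/(259 − 15.7)

1.0645


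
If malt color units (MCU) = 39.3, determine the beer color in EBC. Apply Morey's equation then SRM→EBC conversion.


SRM = 1.4922·MCU^0.6859;  EBC = SRM·1.97
SRM = 1.4922·39.3^0.6859 = 18.5106
EBC = 18.5106·1.97

36.4659 EBC


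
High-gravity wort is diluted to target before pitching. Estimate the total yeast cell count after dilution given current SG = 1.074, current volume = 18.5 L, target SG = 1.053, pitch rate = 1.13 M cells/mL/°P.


V_w = V·((SG_c−1)/(SG_t−1)−1);  °P = 259 − 259/SG_t;  cells = rate·(V+V_w)·°P
V_w = 18.5·((1.074−1)/(1.053−1)−1) = 7.3302
V_final = 18.5 + 7.3302 = 25.8302
°P = 259 − 259/1.053 = 13.0361
cells = 1.13·25.8302·13.0361

380.4988 billion cells


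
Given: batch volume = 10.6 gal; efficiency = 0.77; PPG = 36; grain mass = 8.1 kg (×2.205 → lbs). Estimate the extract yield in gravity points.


points = lbs × PPG × eff / vol
lbs = 8.1 × 2.205 = 17.8605
points = 17.8605 × 36 × 0.77 / 10.6

46.7069 points


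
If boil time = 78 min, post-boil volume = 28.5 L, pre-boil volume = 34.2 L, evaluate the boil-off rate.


rate = (V_pre − V_post) / (t_min/60)
rate = (34.2 − 28.5) / (78/60)

4.3846 L/hr


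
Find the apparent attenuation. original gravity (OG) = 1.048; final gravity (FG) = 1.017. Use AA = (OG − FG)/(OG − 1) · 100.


AA = (1.048 − 1.017)/(1.048 − 1) · 100

64.5833 %


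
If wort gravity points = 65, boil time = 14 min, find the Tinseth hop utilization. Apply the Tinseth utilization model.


U = 1.65·0.000125^(GP/1000) · (1 − e^(−0.04·t))/4.15
bigness = 1.65·0.000125^(65/1000) = 0.9200
boil_factor = (1 − e^(−0.04·14))/4.15 = 0.1033
U = 0.9200 · 0.1033

0.0951


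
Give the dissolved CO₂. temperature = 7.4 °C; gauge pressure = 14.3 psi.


vols = (P + 14.695)·(0.01821 + 0.09011·e^(−0.04·T))
vols = (14.3 + 14.695)·(0.01821 + 0.09011·e^(−0.04·7.4))

2.4713 volumes


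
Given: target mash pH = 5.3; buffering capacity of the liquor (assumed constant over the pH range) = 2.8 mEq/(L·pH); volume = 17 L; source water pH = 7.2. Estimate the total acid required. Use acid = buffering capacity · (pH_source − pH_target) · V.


acid = 2.8 · (7.2 − 5.3) · 17

90.4400 mEq


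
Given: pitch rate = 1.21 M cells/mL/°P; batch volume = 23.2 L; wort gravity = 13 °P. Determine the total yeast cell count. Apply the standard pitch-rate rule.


cells (billions) = rate · V_L · °P
cells = 1.21 · 23.2 · 13

364.9360 billion cells


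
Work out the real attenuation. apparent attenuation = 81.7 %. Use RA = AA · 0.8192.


RA = 81.7 · 0.8192

66.9286 %


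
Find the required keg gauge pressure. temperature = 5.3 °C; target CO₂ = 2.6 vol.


psi = vols/(0.01821 + 0.09011·e^(−0.04·T)) − 14.695
psi = 2.6/(0.01821 + 0.09011·e^(−0.04·5.3)) − 14.695

13.8432 psi


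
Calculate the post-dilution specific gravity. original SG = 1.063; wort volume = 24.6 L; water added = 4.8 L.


SG_new = 1 + (SG_old − 1)·V_old/(V_old + V_water)
pts = (1.063 − 1)·1000·24.6/(24.6 + 4.8) = 52.7143
SG_new = 1 + 52.7143/1000

1.0527


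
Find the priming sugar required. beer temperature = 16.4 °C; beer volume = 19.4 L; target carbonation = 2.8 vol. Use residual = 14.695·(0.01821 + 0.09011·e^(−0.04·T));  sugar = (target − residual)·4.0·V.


residual = 14.695·(0.01821 + 0.09011·e^(−0.04·16.4)) = 0.9547
sugar = (2.8 − 0.9547)·4.0·19.4

143.1925 g


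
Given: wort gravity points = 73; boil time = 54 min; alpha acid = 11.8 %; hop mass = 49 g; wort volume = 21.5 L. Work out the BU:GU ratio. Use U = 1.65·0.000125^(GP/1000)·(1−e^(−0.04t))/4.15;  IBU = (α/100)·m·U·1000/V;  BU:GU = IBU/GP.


U = 1.65·0.000125^(73/1000)·(1−e^(−0.04·54))/4.15 = 0.1825
IBU = (11.8/100)·49·0.1825·1000/21.5 = 49.0833
BU:GU = 49.0833/73

0.6724


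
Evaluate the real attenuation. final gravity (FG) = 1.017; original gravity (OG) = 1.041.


AA = (OG−FG)/(OG−1)·100;  RA = AA·0.8192
AA = (1.041 − 1.017)/(1.041 − 1)·100 = 58.5366
RA = 58.5366·0.8192

47.9532 %


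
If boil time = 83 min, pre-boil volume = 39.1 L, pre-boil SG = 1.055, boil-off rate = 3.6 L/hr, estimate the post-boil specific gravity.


V_post = V_pre − rate·(t/60);  SG_post = 1 + (SG_pre−1)·V_pre/V_post
V_post = 39.1 − 3.6·(83/60) = 34.1200
SG_post = 1 + (1.055 − 1)·39.1/34.1200

1.0630


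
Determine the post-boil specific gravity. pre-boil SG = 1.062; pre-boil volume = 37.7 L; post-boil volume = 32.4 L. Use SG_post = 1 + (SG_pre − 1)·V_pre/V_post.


pts_pre = (1.062 − 1)·1000 = 62.0000
pts_post = 62.0000·37.7/32.4 = 72.1420
SG_post = 1 + 72.1420/1000

1.0721


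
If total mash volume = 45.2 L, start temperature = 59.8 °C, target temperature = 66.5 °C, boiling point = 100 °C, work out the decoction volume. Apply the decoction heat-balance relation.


V_dec = V_total·(T_target − T_start)/(T_boil − T_start)
V_dec = 45.2·(66.5 − 59.8)/(100 − 59.8)

7.5333 L


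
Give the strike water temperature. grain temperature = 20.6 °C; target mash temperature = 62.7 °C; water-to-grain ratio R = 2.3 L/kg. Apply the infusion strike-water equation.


T_strike = (0.41/R)·(T_mash − T_grain) + T_mash
T_strike = (0.41/2.3)·(62.7 − 20.6) + 62.7

70.2048 °C


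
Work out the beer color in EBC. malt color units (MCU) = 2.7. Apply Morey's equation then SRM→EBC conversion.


SRM = 1.4922·MCU^0.6859;  EBC = SRM·1.97
SRM = 1.4922·2.7^0.6859 = 2.9492
EBC = 2.9492·1.97

5.8099 EBC


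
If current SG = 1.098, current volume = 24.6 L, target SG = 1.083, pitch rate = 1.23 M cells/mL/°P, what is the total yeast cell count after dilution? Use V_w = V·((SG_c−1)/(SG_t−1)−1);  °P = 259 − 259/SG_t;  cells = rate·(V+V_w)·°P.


V_w = 24.6·((1.098−1)/(1.083−1)−1) = 4.4458
V_final = 24.6 + 4.4458 = 29.0458
°P = 259 − 259/1.083 = 19.8495
cells = 1.23·29.0458·19.8495

709.1492 billion cells


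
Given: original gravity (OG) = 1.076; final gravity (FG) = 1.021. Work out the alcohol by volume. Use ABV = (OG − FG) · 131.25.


ABV = (1.076 − 1.021) · 131.25

7.2188 % ABV


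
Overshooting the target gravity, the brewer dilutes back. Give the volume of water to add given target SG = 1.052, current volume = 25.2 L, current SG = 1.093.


V_water = V·((SG_curr − 1)/(SG_target − 1) − 1)
V_water = 25.2·((1.093 − 1)/(1.052 − 1) − 1)

19.8692 L


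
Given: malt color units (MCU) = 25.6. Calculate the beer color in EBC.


SRM = 1.4922·MCU^0.6859;  EBC = SRM·1.97
SRM = 1.4922·25.6^0.6859 = 13.7955
EBC = 13.7955·1.97

27.1772 EBC


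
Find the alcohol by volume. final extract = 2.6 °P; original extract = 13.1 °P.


SG = 259/(259 − P);  ABV = (OG − FG)·131.25
OG = 259/(259 − 13.1) = 1.0533
FG = 259/(259 − 2.6) = 1.0101
ABV = (1.0533 − 1.0101)·131.25

5.6612 % ABV


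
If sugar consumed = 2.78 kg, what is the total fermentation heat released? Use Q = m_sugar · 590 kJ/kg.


Q = 2.78 · 590

1640.2000 kJ


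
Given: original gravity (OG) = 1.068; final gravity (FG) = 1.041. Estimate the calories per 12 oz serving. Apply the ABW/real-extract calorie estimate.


ABW = (OG−FG)·131.25·0.79/FG;  °P = 259 − 259/SG (for OG→OE and FG→AE);  RE = 0.1808·OE + 0.8192·AE;  Cal = (6.9·ABW + 4·(RE−0.1))·FG·3.55
ABW = (1.068 − 1.041)·131.25·0.79/1.041 = 2.6893
OE = 259 − 259/1.068 = 16.4906 °P
AE = 259 − 259/1.041 = 10.2008 °P
RE = 0.1808·16.4906 + 0.8192·10.2008 = 11.3380 °P
Cal = (6.9·2.6893 + 4·(11.3380−0.1))·1.041·3.55

234.6973 kcal


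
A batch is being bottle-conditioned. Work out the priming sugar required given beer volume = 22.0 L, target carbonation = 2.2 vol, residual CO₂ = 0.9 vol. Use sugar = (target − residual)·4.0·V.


sugar = (2.2 − 0.9)·4.0·22.0

114.4000 g


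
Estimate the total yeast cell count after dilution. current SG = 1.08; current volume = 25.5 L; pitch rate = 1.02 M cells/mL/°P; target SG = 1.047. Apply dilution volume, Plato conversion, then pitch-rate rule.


V_w = V·((SG_c−1)/(SG_t−1)−1);  °P = 259 − 259/SG_t;  cells = rate·(V+V_w)·°P
V_w = 25.5·((1.08−1)/(1.047−1)−1) = 17.9043
V_final = 25.5 + 17.9043 = 43.4043
°P = 259 − 259/1.047 = 11.6266
cells = 1.02·43.4043·11.6266

514.7347 billion cells


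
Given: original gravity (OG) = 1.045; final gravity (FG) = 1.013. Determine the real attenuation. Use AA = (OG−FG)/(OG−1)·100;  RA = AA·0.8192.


AA = (1.045 − 1.013)/(1.045 − 1)·100 = 71.1111
RA = 71.1111·0.8192

58.2542 %


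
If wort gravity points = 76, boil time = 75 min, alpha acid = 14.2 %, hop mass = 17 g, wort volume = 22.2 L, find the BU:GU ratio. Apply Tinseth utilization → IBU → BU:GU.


U = 1.65·0.000125^(GP/1000)·(1−e^(−0.04t))/4.15;  IBU = (α/100)·m·U·1000/V;  BU:GU = IBU/GP
U = 1.65·0.000125^(76/1000)·(1−e^(−0.04·75))/4.15 = 0.1908
IBU = (14.2/100)·17·0.1908·1000/22.2 = 20.7494
BU:GU = 20.7494/76

0.2730


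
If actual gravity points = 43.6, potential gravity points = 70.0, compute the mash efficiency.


efficiency = actual / potential × 100
efficiency = 43.6 / 70.0 × 100

62.2857 %


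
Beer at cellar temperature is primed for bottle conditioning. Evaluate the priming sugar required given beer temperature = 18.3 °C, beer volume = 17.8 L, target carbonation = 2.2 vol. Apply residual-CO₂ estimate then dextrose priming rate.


residual = 14.695·(0.01821 + 0.09011·e^(−0.04·T));  sugar = (target − residual)·4.0·V
residual = 14.695·(0.01821 + 0.09011·e^(−0.04·18.3)) = 0.9044
sugar = (2.2 − 0.9044)·4.0·17.8

92.2433 g


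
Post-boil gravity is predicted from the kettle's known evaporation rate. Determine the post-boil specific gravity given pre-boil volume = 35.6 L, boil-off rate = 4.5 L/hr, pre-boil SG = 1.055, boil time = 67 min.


V_post = V_pre − rate·(t/60);  SG_post = 1 + (SG_pre−1)·V_pre/V_post
V_post = 35.6 − 4.5·(67/60) = 30.5750
SG_post = 1 + (1.055 − 1)·35.6/30.5750

1.0640


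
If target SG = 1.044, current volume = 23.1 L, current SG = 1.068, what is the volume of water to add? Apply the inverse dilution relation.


V_water = V·((SG_curr − 1)/(SG_target − 1) − 1)
V_water = 23.1·((1.068 − 1)/(1.044 − 1) − 1)

12.6000 L


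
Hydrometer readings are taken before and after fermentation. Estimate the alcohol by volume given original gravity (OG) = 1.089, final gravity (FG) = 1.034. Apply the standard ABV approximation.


ABV = (OG − FG) · 131.25
ABV = (1.089 − 1.034) · 131.25

7.2187 % ABV


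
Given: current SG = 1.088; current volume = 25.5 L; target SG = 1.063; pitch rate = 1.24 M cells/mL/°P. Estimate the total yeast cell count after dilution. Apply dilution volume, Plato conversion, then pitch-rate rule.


V_w = V·((SG_c−1)/(SG_t−1)−1);  °P = 259 − 259/SG_t;  cells = rate·(V+V_w)·°P
V_w = 25.5·((1.088−1)/(1.063−1)−1) = 10.1190
V_final = 25.5 + 10.1190 = 35.6190
°P = 259 − 259/1.063 = 15.3500
cells = 1.24·35.6190·15.3500

677.9709 billion cells


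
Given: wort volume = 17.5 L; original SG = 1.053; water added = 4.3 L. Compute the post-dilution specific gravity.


SG_new = 1 + (SG_old − 1)·V_old/(V_old + V_water)
pts = (1.053 − 1)·1000·17.5/(17.5 + 4.3) = 42.5459
SG_new = 1 + 42.5459/1000

1.0425


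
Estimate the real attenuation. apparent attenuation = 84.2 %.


RA = AA · 0.8192
RA = 84.2 · 0.8192

68.9766 %


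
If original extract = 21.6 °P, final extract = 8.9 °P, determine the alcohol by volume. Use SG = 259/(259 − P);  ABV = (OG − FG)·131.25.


OG = 259/(259 − 21.6) = 1.0910
FG = 259/(259 − 8.9) = 1.0356
ABV = (1.0910 − 1.0356)·131.25

7.2712 % ABV


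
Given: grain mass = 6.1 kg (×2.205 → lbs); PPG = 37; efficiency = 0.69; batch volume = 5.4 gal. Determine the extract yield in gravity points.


points = lbs × PPG × eff / vol
lbs = 6.1 × 2.205 = 13.4505
points = 13.4505 × 37 × 0.69 / 5.4

63.5910 points


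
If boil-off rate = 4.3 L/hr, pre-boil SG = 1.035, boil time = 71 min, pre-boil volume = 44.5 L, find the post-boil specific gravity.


V_post = V_pre − rate·(t/60);  SG_post = 1 + (SG_pre−1)·V_pre/V_post
V_post = 44.5 − 4.3·(71/60) = 39.4117
SG_post = 1 + (1.035 − 1)·44.5/39.4117

1.0395


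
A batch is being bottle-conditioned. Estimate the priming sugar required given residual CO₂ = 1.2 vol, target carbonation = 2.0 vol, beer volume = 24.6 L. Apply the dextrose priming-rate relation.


sugar = (target − residual)·4.0·V
sugar = (2.0 − 1.2)·4.0·24.6

78.7200 g


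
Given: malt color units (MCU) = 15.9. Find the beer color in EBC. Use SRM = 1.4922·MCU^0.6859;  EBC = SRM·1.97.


SRM = 1.4922·15.9^0.6859 = 9.9510
EBC = 9.9510·1.97

19.6034 EBC


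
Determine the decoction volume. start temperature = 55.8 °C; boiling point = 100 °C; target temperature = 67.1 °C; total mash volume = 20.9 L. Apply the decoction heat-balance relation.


V_dec = V_total·(T_target − T_start)/(T_boil − T_start)
V_dec = 20.9·(67.1 − 55.8)/(100 − 55.8)

5.3432 L


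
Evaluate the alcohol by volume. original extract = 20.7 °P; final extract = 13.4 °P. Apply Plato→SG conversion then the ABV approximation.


SG = 259/(259 − P);  ABV = (OG − FG)·131.25
OG = 259/(259 − 20.7) = 1.0869
FG = 259/(259 − 13.4) = 1.0546
ABV = (1.0869 − 1.0546)·131.25

4.2400 % ABV


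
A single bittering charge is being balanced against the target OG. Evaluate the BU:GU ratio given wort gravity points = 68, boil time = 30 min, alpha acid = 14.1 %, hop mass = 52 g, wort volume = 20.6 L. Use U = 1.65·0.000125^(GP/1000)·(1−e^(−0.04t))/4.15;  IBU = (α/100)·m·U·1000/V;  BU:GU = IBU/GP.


U = 1.65·0.000125^(68/1000)·(1−e^(−0.04·30))/4.15 = 0.1508
IBU = (14.1/100)·52·0.1508·1000/20.6 = 53.6707
BU:GU = 53.6707/68

0.7893


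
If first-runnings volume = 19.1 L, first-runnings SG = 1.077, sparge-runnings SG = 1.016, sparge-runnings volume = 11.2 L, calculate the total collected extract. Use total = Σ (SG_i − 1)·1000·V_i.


first = (1.077 − 1)·1000·19.1 = 1470.7000
sparge = (1.016 − 1)·1000·11.2 = 179.2000
total = 1470.7000 + 179.2000

1649.9000 gravity·L


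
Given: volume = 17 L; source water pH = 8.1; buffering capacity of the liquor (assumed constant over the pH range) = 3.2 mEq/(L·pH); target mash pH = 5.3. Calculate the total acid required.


acid = buffering capacity · (pH_source − pH_target) · V
acid = 3.2 · (8.1 − 5.3) · 17

152.3200 mEq


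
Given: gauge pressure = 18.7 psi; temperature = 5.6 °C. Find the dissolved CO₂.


vols = (P + 14.695)·(0.01821 + 0.09011·e^(−0.04·T))
vols = (18.7 + 14.695)·(0.01821 + 0.09011·e^(−0.04·5.6))

3.0134 volumes


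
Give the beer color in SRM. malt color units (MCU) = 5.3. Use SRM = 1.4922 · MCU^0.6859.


SRM = 1.4922 · 5.3^0.6859

4.6839 SRM


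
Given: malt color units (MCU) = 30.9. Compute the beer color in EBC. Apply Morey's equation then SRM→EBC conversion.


SRM = 1.4922·MCU^0.6859;  EBC = SRM·1.97
SRM = 1.4922·30.9^0.6859 = 15.6960
EBC = 15.6960·1.97

30.9212 EBC


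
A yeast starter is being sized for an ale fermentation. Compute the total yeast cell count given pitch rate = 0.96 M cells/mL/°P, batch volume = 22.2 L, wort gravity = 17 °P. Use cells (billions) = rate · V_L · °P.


cells = 0.96 · 22.2 · 17

362.3040 billion cells


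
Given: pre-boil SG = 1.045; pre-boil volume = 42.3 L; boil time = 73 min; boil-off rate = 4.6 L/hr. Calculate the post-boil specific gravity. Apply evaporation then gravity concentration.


V_post = V_pre − rate·(t/60);  SG_post = 1 + (SG_pre−1)·V_pre/V_post
V_post = 42.3 − 4.6·(73/60) = 36.7033
SG_post = 1 + (1.045 − 1)·42.3/36.7033

1.0519


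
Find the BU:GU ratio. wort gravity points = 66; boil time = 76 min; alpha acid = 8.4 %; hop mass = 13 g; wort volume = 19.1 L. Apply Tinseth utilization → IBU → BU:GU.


U = 1.65·0.000125^(GP/1000)·(1−e^(−0.04t))/4.15;  IBU = (α/100)·m·U·1000/V;  BU:GU = IBU/GP
U = 1.65·0.000125^(66/1000)·(1−e^(−0.04·76))/4.15 = 0.2092
IBU = (8.4/100)·13·0.2092·1000/19.1 = 11.9601
BU:GU = 11.9601/66

0.1812


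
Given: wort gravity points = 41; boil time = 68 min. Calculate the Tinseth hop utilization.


U = 1.65·0.000125^(GP/1000) · (1 − e^(−0.04·t))/4.15
bigness = 1.65·0.000125^(41/1000) = 1.1415
boil_factor = (1 − e^(−0.04·68))/4.15 = 0.2251
U = 1.1415 · 0.2251

0.2569


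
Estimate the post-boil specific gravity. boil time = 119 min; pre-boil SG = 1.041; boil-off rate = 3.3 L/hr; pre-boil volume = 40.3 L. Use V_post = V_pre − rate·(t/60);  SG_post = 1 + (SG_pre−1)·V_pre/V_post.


V_post = 40.3 − 3.3·(119/60) = 33.7550
SG_post = 1 + (1.041 − 1)·40.3/33.7550

1.0489


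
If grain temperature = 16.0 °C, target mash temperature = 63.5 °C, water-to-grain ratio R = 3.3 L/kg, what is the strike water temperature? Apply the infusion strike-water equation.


T_strike = (0.41/R)·(T_mash − T_grain) + T_mash
T_strike = (0.41/3.3)·(63.5 − 16.0) + 63.5

69.4015 °C


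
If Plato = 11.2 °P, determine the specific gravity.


SG = 259/(259 − P)
SG = 259/(259 − 11.2)

1.0452


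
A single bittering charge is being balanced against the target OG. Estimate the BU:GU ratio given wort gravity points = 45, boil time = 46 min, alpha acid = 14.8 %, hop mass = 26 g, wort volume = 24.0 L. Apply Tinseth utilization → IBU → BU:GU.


U = 1.65·0.000125^(GP/1000)·(1−e^(−0.04t))/4.15;  IBU = (α/100)·m·U·1000/V;  BU:GU = IBU/GP
U = 1.65·0.000125^(45/1000)·(1−e^(−0.04·46))/4.15 = 0.2232
IBU = (14.8/100)·26·0.2232·1000/24.0 = 35.7858
BU:GU = 35.7858/45

0.7952


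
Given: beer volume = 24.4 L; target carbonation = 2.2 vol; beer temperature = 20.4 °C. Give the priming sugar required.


residual = 14.695·(0.01821 + 0.09011·e^(−0.04·T));  sugar = (target − residual)·4.0·V
residual = 14.695·(0.01821 + 0.09011·e^(−0.04·20.4)) = 0.8531
sugar = (2.2 − 0.8531)·4.0·24.4

131.4537 g


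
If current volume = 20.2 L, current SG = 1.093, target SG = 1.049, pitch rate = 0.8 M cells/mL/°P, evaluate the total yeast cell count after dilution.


V_w = V·((SG_c−1)/(SG_t−1)−1);  °P = 259 − 259/SG_t;  cells = rate·(V+V_w)·°P
V_w = 20.2·((1.093−1)/(1.049−1)−1) = 18.1388
V_final = 20.2 + 18.1388 = 38.3388
°P = 259 − 259/1.049 = 12.0982
cells = 0.8·38.3388·12.0982

371.0638 billion cells


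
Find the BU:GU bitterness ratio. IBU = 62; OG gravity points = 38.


BU:GU = IBU / OG_points
BU:GU = 62 / 38

1.6316


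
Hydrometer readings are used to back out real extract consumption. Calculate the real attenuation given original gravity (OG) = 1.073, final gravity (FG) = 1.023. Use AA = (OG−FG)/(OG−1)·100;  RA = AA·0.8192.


AA = (1.073 − 1.023)/(1.073 − 1)·100 = 68.4932
RA = 68.4932·0.8192

56.1096 %
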